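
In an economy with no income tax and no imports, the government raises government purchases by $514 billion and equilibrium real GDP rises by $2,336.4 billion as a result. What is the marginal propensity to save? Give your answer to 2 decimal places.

Implied spending multiplier k = ΔY/ΔG = 2,336.4/514 ≈ 4.5455.
Since k = 1/(1 − MPC), MPC = 1 − 1/k = 1 − ΔG/ΔY = 1 − 514/2,336.4 ≈ 0.78.
MPS = 1 − MPC = 0.22.

0.22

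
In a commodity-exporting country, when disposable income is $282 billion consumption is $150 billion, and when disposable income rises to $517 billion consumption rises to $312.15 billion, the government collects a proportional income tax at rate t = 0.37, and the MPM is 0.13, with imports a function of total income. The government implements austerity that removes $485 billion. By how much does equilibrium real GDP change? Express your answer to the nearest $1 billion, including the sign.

MPC = ΔC/ΔYd = (312.15 − 150)/(517 − 282) = 162.15/235 = 0.69.
Spending multiplier = 1/(1 − c(1−t) + m) = 1/(1 − 0.69×0.63 + 0.13) = 1/0.6953 ≈ 1.438.
ΔY = k × ΔG = (−$485 billion) / 0.6953 ≈ −$698 billion.

−$698 billion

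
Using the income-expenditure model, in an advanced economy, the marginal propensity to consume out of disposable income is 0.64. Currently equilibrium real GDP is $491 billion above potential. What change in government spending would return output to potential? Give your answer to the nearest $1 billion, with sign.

Spending multiplier = 1/(1 − MPC) = 1/(1 − 0.64) = 1/0.36 ≈ 2.778.
Need ΔY = −$491 billion, so ΔG = ΔY/k = (−$491 billion) × 0.36 ≈ −$177 billion.
The government should cut government spending by $177 billion.

−$177 billion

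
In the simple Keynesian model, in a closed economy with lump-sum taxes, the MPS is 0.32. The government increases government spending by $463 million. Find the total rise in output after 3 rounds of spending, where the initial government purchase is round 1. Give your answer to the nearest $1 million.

$992 million

MPC = 1 − MPS = 1 − 0.32 = 0.68.
Round 1 adds ΔG = $463 million; each later round is MPC = 0.68 times the previous.
After 3 rounds: 463 + 314.84 + 214.0912 = ΔG·(1 − c^3)/(1 − c) = 463 × (1 − 0.314432)/0.32 ≈ $992 million.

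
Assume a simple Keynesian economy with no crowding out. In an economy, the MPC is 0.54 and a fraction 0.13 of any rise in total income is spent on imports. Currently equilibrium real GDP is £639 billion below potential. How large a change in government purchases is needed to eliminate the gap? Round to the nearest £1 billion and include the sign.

+£377 billion

Spending multiplier = 1/(1 − c + m) = 1/(1 − 0.54 + 0.13) = 1/0.59 ≈ 1.695.
Need ΔY = +£639 billion, so ΔG = ΔY/k = (+£639 billion) × 0.59 ≈ +£377 billion.
The government should increase government purchases by £377 billion.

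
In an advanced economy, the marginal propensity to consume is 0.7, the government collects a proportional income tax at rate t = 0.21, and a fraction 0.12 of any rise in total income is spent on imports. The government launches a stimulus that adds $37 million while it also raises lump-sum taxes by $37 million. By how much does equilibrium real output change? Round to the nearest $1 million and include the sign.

+$20 million

Expenditure multiplier = 1/(1 − c(1−t) + m) = 1/(1 − 0.7×0.79 + 0.12) = 1/0.567 ≈ 1.764.
ΔG contributes k·ΔG = (+$37 million) / 0.567 ≈ +$65.3 million.
ΔT of +$37 million changes first-round spending by −c·ΔT = −$25.9 million, contributing k·(−c·ΔT) = (−$25.9 million) / 0.567 ≈ −$45.7 million.
Net ΔY = k(ΔG − c·ΔT) = (+$11.1 million) / 0.567 ≈ +$20 million.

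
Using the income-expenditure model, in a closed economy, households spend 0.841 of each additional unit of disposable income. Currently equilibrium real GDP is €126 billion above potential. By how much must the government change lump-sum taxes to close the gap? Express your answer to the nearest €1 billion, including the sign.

+€24 billion

Spending multiplier = 1/(1 − MPC) = 1/(1 − 0.841) = 1/0.159 ≈ 6.289.
Tax multiplier = −c·k = −0.841/0.159 ≈ −5.289. Need ΔY = −€126 billion, so ΔT = ΔY/(−c·k) = −(−€126 billion) × 0.159 / 0.841 ≈ +€24 billion.
The government should raise lump-sum taxes by €24 billion.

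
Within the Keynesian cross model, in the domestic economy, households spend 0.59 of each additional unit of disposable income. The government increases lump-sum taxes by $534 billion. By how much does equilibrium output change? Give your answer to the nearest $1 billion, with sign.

−$768 billion

A lump-sum tax change of +$534 billion shifts disposable income by −$534 billion; first-round consumption changes by −c × ΔT = −0.59 × (+$534 billion) = −$315.06 billion.
Expenditure multiplier = 1/(1 − MPC) = 1/(1 − 0.59) = 1/0.41 ≈ 2.439.
The tax multiplier is −c × k ≈ −1.439, so ΔY = k × (−c·ΔT) = (−$315.06 billion) / 0.41 ≈ −$768 billion.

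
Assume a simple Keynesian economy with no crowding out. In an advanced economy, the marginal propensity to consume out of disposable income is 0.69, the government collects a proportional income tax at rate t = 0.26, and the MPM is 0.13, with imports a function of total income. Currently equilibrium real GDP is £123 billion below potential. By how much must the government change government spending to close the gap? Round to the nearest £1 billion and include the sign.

+£76 billion

Spending multiplier = 1/(1 − c(1−t) + m) = 1/(1 − 0.69×0.74 + 0.13) = 1/0.6194 ≈ 1.614.
Need ΔY = +£123 billion, so ΔG = ΔY/k = (+£123 billion) × 0.6194 ≈ +£76 billion.
The government should increase government spending by £76 billion.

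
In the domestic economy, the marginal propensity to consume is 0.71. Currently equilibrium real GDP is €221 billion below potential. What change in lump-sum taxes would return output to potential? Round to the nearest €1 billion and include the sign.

−€90 billion

Spending multiplier = 1/(1 − MPC) = 1/(1 − 0.71) = 1/0.29 ≈ 3.448.
Tax multiplier = −c·k = −0.71/0.29 ≈ −2.448. Need ΔY = +€221 billion, so ΔT = ΔY/(−c·k) = −(+€221 billion) × 0.29 / 0.71 ≈ −€90 billion.
The government should cut lump-sum taxes by €90 billion.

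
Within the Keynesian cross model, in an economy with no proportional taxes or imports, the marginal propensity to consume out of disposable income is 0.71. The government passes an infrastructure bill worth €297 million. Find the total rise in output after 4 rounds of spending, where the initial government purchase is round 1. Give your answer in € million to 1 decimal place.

Round 1 adds ΔG = €297 million; each later round is MPC = 0.71 times the previous.
After 4 rounds: 297 + 210.87 + 149.7177 + 106.299567 = ΔG·(1 − c^4)/(1 − c) = 297 × (1 − 0.25411681)/0.29 ≈ €763.9 million.

€763.9 million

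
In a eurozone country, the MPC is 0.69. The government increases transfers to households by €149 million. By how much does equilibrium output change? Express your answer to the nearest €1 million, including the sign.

+€332 million

The transfer change shifts disposable income by +€149 million, so first-round consumption changes by c·ΔTR = 0.69 × (+€149 million) = +€102.81 million.
Expenditure multiplier = 1/(1 − MPC) = 1/(1 − 0.69) = 1/0.31 ≈ 3.226.
The transfer multiplier is c × k ≈ 2.226, so ΔY = k × (c·ΔTR) = (+€102.81 million) / 0.31 ≈ +€332 million.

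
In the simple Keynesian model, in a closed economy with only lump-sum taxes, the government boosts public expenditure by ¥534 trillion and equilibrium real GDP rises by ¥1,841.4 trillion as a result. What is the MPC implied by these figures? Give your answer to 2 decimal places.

0.71

Implied spending multiplier k = ΔY/ΔG = 1,841.4/534 ≈ 3.4483.
Since k = 1/(1 − MPC), MPC = 1 − 1/k = 1 − ΔG/ΔY = 1 − 534/1,841.4 ≈ 0.71.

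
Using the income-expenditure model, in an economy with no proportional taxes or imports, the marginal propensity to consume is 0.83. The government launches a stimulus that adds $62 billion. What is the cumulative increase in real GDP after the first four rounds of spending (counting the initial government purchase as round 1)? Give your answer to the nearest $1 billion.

$192 billion

Round 1 adds ΔG = $62 billion; each later round is MPC = 0.83 times the previous.
After 4 rounds: 62 + 51.46 + 42.7118 + 35.450794 = ΔG·(1 − c^4)/(1 − c) = 62 × (1 − 0.47458321)/0.17 ≈ $192 billion.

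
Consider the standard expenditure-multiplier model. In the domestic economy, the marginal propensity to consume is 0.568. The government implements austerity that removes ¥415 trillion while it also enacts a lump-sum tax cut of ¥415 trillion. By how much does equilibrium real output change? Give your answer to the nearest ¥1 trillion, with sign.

−¥415 trillion

Expenditure multiplier = 1/(1 − MPC) = 1/(1 − 0.568) = 1/0.432 ≈ 2.315.
ΔG contributes k·ΔG = (−¥415 trillion) / 0.432 ≈ −¥960.6 trillion.
ΔT of −¥415 trillion changes first-round spending by −c·ΔT = +¥235.72 trillion, contributing k·(−c·ΔT) = (+¥235.72 trillion) / 0.432 ≈ +¥545.6 trillion.
With ΔG = ΔT and no other leakages, the balanced-budget multiplier is 1, so ΔY = ΔG = −¥415 trillion.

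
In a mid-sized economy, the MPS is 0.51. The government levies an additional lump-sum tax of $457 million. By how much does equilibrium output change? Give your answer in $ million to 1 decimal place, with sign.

−$439.1 million

MPC = 1 − MPS = 1 − 0.51 = 0.49.
A lump-sum tax change of +$457 million shifts disposable income by −$457 million; first-round consumption changes by −c × ΔT = −0.49 × (+$457 million) = −$223.93 million.
Expenditure multiplier = 1/(1 − MPC) = 1/(1 − 0.49) = 1/0.51 ≈ 1.961.
The tax multiplier is −c × k ≈ −0.961, so ΔY = k × (−c·ΔT) = (−$223.93 million) / 0.51 ≈ −$439.1 million.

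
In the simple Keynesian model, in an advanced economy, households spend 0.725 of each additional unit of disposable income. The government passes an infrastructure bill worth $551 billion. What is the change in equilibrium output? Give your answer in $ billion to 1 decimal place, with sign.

Government-spending multiplier = 1/(1 − MPC) = 1/(1 − 0.725) = 1/0.275 ≈ 3.636.
ΔY = k × ΔG = (+$551 billion) / 0.275 ≈ +$2,003.6 billion.

+$2,003.6 billion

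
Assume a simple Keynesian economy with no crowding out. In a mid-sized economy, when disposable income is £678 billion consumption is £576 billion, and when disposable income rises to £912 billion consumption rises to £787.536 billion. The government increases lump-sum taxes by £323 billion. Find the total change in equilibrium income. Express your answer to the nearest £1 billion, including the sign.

−£3,042 billion

MPC = ΔC/ΔYd = (787.536 − 576)/(912 − 678) = 211.536/234 = 0.904.
A lump-sum tax change of +£323 billion shifts disposable income by −£323 billion; first-round consumption changes by −c × ΔT = −0.904 × (+£323 billion) = −£291.992 billion.
Expenditure multiplier = 1/(1 − MPC) = 1/(1 − 0.904) = 1/0.096 ≈ 10.417.
The tax multiplier is −c × k ≈ −9.417, so ΔY = k × (−c·ΔT) = (−£291.992 billion) / 0.096 ≈ −£3,042 billion.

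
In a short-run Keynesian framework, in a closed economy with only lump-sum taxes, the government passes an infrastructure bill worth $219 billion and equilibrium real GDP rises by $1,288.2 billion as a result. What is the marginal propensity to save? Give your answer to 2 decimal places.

Implied spending multiplier k = ΔY/ΔG = 1,288.2/219 ≈ 5.8822.
Since k = 1/(1 − MPC), MPC = 1 − 1/k = 1 − ΔG/ΔY = 1 − 219/1,288.2 ≈ 0.83.
MPS = 1 − MPC = 0.17.

0.17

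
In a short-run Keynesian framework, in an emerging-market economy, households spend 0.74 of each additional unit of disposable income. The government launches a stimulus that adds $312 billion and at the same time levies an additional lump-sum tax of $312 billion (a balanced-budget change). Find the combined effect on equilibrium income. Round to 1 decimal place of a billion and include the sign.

Expenditure multiplier = 1/(1 − MPC) = 1/(1 − 0.74) = 1/0.26 ≈ 3.846.
ΔG contributes k·ΔG = (+$312 billion) / 0.26 = +$1,200 billion.
ΔT of +$312 billion changes first-round spending by −c·ΔT = −$230.88 billion, contributing k·(−c·ΔT) = (−$230.88 billion) / 0.26 = −$888 billion.
With ΔG = ΔT and no other leakages, the balanced-budget multiplier is 1, so ΔY = ΔG = +$312 billion.

+$312.0 billion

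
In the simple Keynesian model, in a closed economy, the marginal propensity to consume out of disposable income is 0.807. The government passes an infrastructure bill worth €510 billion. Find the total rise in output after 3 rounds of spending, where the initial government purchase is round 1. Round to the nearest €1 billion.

Round 1 adds ΔG = €510 billion; each later round is MPC = 0.807 times the previous.
After 3 rounds: 510 + 411.57 + 332.13699 = ΔG·(1 − c^3)/(1 − c) = 510 × (1 − 0.525557943)/0.193 ≈ €1,254 billion.

€1,254 billion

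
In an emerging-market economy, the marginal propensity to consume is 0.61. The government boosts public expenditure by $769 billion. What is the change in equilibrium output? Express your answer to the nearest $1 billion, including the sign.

Expenditure multiplier = 1/(1 − MPC) = 1/(1 − 0.61) = 1/0.39 ≈ 2.564.
ΔY = k × ΔG = (+$769 billion) / 0.39 ≈ +$1,972 billion.

+$1,972 billion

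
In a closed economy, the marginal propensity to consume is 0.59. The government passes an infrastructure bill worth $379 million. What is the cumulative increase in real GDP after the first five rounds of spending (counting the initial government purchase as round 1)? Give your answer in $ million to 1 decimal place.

Round 1 adds ΔG = $379 million; each later round is MPC = 0.59 times the previous.
After 5 rounds: 379 + 223.61 + 131.9299 + 77.838641 + 45.92479819 = ΔG·(1 − c^5)/(1 − c) = 379 × (1 − 0.0714924299)/0.41 ≈ $858.3 million.

$858.3 million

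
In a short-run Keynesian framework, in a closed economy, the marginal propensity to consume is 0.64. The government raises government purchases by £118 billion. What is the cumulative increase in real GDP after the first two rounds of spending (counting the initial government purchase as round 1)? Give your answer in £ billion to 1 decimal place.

£193.5 billion

Round 1 adds ΔG = £118 billion; each later round is MPC = 0.64 times the previous.
After 2 rounds: 118 + 75.52 = ΔG·(1 − c^2)/(1 − c) = 118 × (1 − 0.4096)/0.36 ≈ £193.5 billion.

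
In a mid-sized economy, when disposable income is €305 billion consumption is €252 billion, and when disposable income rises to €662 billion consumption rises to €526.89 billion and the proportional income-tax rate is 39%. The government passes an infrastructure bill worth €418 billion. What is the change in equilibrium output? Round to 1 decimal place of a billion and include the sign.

MPC = ΔC/ΔYd = (526.89 − 252)/(662 − 305) = 274.89/357 = 0.77.
Spending multiplier = 1/(1 − c(1−t)) = 1/(1 − 0.77×0.61) = 1/0.5303 ≈ 1.886.
ΔY = k × ΔG = (+€418 billion) / 0.5303 ≈ +€788.2 billion.

+€788.2 billion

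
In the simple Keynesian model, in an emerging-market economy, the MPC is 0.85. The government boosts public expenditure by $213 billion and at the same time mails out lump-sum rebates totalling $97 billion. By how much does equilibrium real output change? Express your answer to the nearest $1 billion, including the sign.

+$1,970 billion

Expenditure multiplier = 1/(1 − MPC) = 1/(1 − 0.85) = 1/0.15 ≈ 6.667.
ΔG contributes k·ΔG = (+$213 billion) / 0.15 = +$1,420 billion.
ΔT of −$97 billion changes first-round spending by −c·ΔT = +$82.45 billion, contributing k·(−c·ΔT) = (+$82.45 billion) / 0.15 ≈ +$549.7 billion.
Net ΔY = k(ΔG − c·ΔT) = (+$295.45 billion) / 0.15 ≈ +$1,970 billion.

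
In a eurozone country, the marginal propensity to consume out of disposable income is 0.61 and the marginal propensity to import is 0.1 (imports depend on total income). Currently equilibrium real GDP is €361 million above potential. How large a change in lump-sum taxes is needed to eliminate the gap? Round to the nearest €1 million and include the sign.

Spending multiplier = 1/(1 − c + m) = 1/(1 − 0.61 + 0.1) = 1/0.49 ≈ 2.041.
Tax multiplier = −c·k = −0.61/0.49 ≈ −1.245. Need ΔY = −€361 million, so ΔT = ΔY/(−c·k) = −(−€361 million) × 0.49 / 0.61 ≈ +€290 million.
The government should raise lump-sum taxes by €290 million.

+€290 million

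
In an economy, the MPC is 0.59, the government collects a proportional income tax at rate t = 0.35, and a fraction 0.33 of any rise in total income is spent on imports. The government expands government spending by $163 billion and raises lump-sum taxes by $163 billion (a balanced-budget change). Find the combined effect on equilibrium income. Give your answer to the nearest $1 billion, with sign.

+$71 billion

Expenditure multiplier = 1/(1 − c(1−t) + m) = 1/(1 − 0.59×0.65 + 0.33) = 1/0.9465 ≈ 1.057.
ΔG contributes k·ΔG = (+$163 billion) / 0.9465 ≈ +$172.2 billion.
ΔT of +$163 billion changes first-round spending by −c·ΔT = −$96.17 billion, contributing k·(−c·ΔT) = (−$96.17 billion) / 0.9465 ≈ −$101.6 billion.
Net ΔY = k(ΔG − c·ΔT) = (+$66.83 billion) / 0.9465 ≈ +$71 billion.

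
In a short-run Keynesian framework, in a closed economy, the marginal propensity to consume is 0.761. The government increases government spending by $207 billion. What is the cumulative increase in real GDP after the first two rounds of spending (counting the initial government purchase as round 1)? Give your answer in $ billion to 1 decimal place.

Round 1 adds ΔG = $207 billion; each later round is MPC = 0.761 times the previous.
After 2 rounds: 207 + 157.527 = ΔG·(1 − c^2)/(1 − c) = 207 × (1 − 0.579121)/0.239 ≈ $364.5 billion.

$364.5 billion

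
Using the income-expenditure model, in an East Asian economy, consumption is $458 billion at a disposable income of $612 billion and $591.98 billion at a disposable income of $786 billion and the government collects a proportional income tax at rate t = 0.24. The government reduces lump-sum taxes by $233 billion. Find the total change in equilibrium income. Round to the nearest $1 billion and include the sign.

MPC = ΔC/ΔYd = (591.98 − 458)/(786 − 612) = 133.98/174 = 0.77.
A lump-sum tax change of −$233 billion shifts disposable income by +$233 billion; first-round consumption changes by −c × ΔT = −0.77 × (−$233 billion) = +$179.41 billion.
Expenditure multiplier = 1/(1 − c(1−t)) = 1/(1 − 0.77×0.76) = 1/0.4148 ≈ 2.411.
The tax multiplier is −c × k ≈ −1.856, so ΔY = k × (−c·ΔT) = (+$179.41 billion) / 0.4148 ≈ +$433 billion.

+$433 billion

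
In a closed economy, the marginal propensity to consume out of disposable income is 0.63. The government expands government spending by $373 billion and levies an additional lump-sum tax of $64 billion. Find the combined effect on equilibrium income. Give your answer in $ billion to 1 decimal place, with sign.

+$899.1 billion

Expenditure multiplier = 1/(1 − MPC) = 1/(1 − 0.63) = 1/0.37 ≈ 2.703.
ΔG contributes k·ΔG = (+$373 billion) / 0.37 ≈ +$1,008.1 billion.
ΔT of +$64 billion changes first-round spending by −c·ΔT = −$40.32 billion, contributing k·(−c·ΔT) = (−$40.32 billion) / 0.37 ≈ −$109 billion.
Net ΔY = k(ΔG − c·ΔT) = (+$332.68 billion) / 0.37 ≈ +$899.1 billion.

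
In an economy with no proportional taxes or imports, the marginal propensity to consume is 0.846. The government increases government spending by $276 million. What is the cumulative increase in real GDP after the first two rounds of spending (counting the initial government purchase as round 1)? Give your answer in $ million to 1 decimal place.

Round 1 adds ΔG = $276 million; each later round is MPC = 0.846 times the previous.
After 2 rounds: 276 + 233.496 = ΔG·(1 − c^2)/(1 − c) = 276 × (1 − 0.715716)/0.154 ≈ $509.5 million.

$509.5 million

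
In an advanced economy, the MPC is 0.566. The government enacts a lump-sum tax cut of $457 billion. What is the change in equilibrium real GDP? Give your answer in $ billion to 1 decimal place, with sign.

A lump-sum tax change of −$457 billion shifts disposable income by +$457 billion; first-round consumption changes by −c × ΔT = −0.566 × (−$457 billion) = +$258.662 billion.
Expenditure multiplier = 1/(1 − MPC) = 1/(1 − 0.566) = 1/0.434 ≈ 2.304.
The tax multiplier is −c × k ≈ −1.304, so ΔY = k × (−c·ΔT) = (+$258.662 billion) / 0.434 ≈ +$596 billion.

+$596.0 billion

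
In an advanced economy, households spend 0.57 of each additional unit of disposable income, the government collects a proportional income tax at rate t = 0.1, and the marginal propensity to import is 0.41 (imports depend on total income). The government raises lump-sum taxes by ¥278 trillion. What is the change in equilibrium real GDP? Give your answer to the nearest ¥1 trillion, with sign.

A lump-sum tax change of +¥278 trillion shifts disposable income by −¥278 trillion; first-round consumption changes by −c × ΔT = −0.57 × (+¥278 trillion) = −¥158.46 trillion.
Expenditure multiplier = 1/(1 − c(1−t) + m) = 1/(1 − 0.57×0.9 + 0.41) = 1/0.897 ≈ 1.115.
The tax multiplier is −c × k ≈ −0.635, so ΔY = k × (−c·ΔT) = (−¥158.46 trillion) / 0.897 ≈ −¥177 trillion.

−¥177 trillion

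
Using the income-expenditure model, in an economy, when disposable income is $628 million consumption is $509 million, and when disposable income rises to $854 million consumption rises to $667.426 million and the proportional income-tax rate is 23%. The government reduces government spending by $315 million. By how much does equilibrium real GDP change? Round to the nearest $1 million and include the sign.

−$684 million

MPC = ΔC/ΔYd = (667.426 − 509)/(854 − 628) = 158.426/226 = 0.701.
Spending multiplier = 1/(1 − c(1−t)) = 1/(1 − 0.701×0.77) = 1/0.46023 ≈ 2.173.
ΔY = k × ΔG = (−$315 million) / 0.46023 ≈ −$684 million.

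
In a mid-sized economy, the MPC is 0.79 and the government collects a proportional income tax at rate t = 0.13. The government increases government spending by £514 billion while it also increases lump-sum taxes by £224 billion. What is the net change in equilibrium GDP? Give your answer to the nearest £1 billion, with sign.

Expenditure multiplier = 1/(1 − c(1−t)) = 1/(1 − 0.79×0.87) = 1/0.3127 ≈ 3.198.
ΔG contributes k·ΔG = (+£514 billion) / 0.3127 ≈ +£1,643.7 billion.
ΔT of +£224 billion changes first-round spending by −c·ΔT = −£176.96 billion, contributing k·(−c·ΔT) = (−£176.96 billion) / 0.3127 ≈ −£565.9 billion.
Net ΔY = k(ΔG − c·ΔT) = (+£337.04 billion) / 0.3127 ≈ +£1,078 billion.

+£1,078 billion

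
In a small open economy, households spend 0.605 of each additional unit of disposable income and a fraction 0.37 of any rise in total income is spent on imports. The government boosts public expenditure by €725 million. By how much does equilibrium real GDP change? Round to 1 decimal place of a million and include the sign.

Government-spending multiplier = 1/(1 − c + m) = 1/(1 − 0.605 + 0.37) = 1/0.765 ≈ 1.307.
ΔY = k × ΔG = (+€725 million) / 0.765 ≈ +€947.7 million.

+€947.7 million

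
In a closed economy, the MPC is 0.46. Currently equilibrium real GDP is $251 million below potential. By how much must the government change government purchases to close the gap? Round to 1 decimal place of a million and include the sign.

+$135.5 million

Spending multiplier = 1/(1 − MPC) = 1/(1 − 0.46) = 1/0.54 ≈ 1.852.
Need ΔY = +$251 million, so ΔG = ΔY/k = (+$251 million) × 0.54 ≈ +$135.5 million.
The government should increase government purchases by $135.5 million.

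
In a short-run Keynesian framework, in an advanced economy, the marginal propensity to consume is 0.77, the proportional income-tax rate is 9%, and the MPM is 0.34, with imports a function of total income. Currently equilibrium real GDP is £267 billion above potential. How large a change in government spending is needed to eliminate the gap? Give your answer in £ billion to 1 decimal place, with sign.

Spending multiplier = 1/(1 − c(1−t) + m) = 1/(1 − 0.77×0.91 + 0.34) = 1/0.6393 ≈ 1.564.
Need ΔY = −£267 billion, so ΔG = ΔY/k = (−£267 billion) × 0.6393 ≈ −£170.7 billion.
The government should cut government spending by £170.7 billion.

−£170.7 billion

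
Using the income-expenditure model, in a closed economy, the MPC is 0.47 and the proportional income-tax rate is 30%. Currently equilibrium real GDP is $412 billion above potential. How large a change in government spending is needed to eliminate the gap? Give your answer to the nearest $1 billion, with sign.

−$276 billion

Spending multiplier = 1/(1 − c(1−t)) = 1/(1 − 0.47×0.7) = 1/0.671 ≈ 1.49.
Need ΔY = −$412 billion, so ΔG = ΔY/k = (−$412 billion) × 0.671 ≈ −$276 billion.
The government should cut government spending by $276 billion.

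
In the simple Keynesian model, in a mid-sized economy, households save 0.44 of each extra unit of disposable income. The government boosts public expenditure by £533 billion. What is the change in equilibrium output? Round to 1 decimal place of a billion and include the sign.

MPC = 1 − MPS = 1 − 0.44 = 0.56.
Spending multiplier = 1/(1 − MPC) = 1/(1 − 0.56) = 1/0.44 ≈ 2.273.
ΔY = k × ΔG = (+£533 billion) / 0.44 ≈ +£1,211.4 billion.

+£1,211.4 billion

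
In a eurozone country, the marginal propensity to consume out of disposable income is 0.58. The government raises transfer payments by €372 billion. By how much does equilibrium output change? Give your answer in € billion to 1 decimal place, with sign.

The transfer change shifts disposable income by +€372 billion, so first-round consumption changes by c·ΔTR = 0.58 × (+€372 billion) = +€215.76 billion.
Expenditure multiplier = 1/(1 − MPC) = 1/(1 − 0.58) = 1/0.42 ≈ 2.381.
The transfer multiplier is c × k ≈ 1.381, so ΔY = k × (c·ΔTR) = (+€215.76 billion) / 0.42 ≈ +€513.7 billion.

+€513.7 billion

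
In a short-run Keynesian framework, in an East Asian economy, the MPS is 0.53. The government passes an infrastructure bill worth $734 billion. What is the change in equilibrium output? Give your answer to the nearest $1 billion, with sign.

+$1,385 billion

MPC = 1 − MPS = 1 − 0.53 = 0.47.
Expenditure multiplier = 1/(1 − MPC) = 1/(1 − 0.47) = 1/0.53 ≈ 1.887.
ΔY = k × ΔG = (+$734 billion) / 0.53 ≈ +$1,385 billion.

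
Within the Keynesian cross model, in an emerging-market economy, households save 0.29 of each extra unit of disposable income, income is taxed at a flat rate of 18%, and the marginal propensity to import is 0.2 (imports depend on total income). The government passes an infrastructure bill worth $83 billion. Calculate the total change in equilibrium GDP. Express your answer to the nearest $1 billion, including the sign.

+$134 billion

MPC = 1 − MPS = 1 − 0.29 = 0.71.
Government-spending multiplier = 1/(1 − c(1−t) + m) = 1/(1 − 0.71×0.82 + 0.2) = 1/0.6178 ≈ 1.619.
ΔY = k × ΔG = (+$83 billion) / 0.6178 ≈ +$134 billion.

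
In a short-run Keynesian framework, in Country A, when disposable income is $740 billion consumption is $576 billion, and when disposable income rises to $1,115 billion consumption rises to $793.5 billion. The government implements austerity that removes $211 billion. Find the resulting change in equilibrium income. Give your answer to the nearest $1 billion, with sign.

MPC = ΔC/ΔYd = (793.5 − 576)/(1,115 − 740) = 217.5/375 = 0.58.
Government-spending multiplier = 1/(1 − MPC) = 1/(1 − 0.58) = 1/0.42 ≈ 2.381.
ΔY = k × ΔG = (−$211 billion) / 0.42 ≈ −$502 billion.

−$502 billion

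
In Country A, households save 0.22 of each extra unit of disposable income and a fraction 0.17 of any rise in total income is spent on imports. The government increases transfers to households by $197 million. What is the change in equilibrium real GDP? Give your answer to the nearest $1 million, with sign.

MPC = 1 − MPS = 1 − 0.22 = 0.78.
The transfer change shifts disposable income by +$197 million, so first-round consumption changes by c·ΔTR = 0.78 × (+$197 million) = +$153.66 million.
Expenditure multiplier = 1/(1 − c + m) = 1/(1 − 0.78 + 0.17) = 1/0.39 ≈ 2.564.
The transfer multiplier is c × k = 2, so ΔY = k × (c·ΔTR) = (+$153.66 million) / 0.39 = +$394 million.

+$394 million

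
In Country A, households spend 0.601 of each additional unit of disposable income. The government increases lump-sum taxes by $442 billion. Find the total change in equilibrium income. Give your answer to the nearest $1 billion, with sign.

−$666 billion

A lump-sum tax change of +$442 billion shifts disposable income by −$442 billion; first-round consumption changes by −c × ΔT = −0.601 × (+$442 billion) = −$265.642 billion.
Expenditure multiplier = 1/(1 − MPC) = 1/(1 − 0.601) = 1/0.399 ≈ 2.506.
The tax multiplier is −c × k ≈ −1.506, so ΔY = k × (−c·ΔT) = (−$265.642 billion) / 0.399 ≈ −$666 billion.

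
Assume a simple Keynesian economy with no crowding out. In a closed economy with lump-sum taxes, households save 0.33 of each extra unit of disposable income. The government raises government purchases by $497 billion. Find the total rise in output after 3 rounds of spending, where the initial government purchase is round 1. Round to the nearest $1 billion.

$1,053 billion

MPC = 1 − MPS = 1 − 0.33 = 0.67.
Round 1 adds ΔG = $497 billion; each later round is MPC = 0.67 times the previous.
After 3 rounds: 497 + 332.99 + 223.1033 = ΔG·(1 − c^3)/(1 − c) = 497 × (1 − 0.300763)/0.33 ≈ $1,053 billion.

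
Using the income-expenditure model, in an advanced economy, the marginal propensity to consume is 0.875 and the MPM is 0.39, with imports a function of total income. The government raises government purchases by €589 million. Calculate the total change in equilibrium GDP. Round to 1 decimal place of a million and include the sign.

Expenditure multiplier = 1/(1 − c + m) = 1/(1 − 0.875 + 0.39) = 1/0.515 ≈ 1.942.
ΔY = k × ΔG = (+€589 million) / 0.515 ≈ +€1,143.7 million.

+€1,143.7 million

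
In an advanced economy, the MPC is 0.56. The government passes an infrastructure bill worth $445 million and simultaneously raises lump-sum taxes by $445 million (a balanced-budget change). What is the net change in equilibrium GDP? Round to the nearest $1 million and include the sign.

Expenditure multiplier = 1/(1 − MPC) = 1/(1 − 0.56) = 1/0.44 ≈ 2.273.
ΔG contributes k·ΔG = (+$445 million) / 0.44 ≈ +$1,011.4 million.
ΔT of +$445 million changes first-round spending by −c·ΔT = −$249.2 million, contributing k·(−c·ΔT) = (−$249.2 million) / 0.44 ≈ −$566.4 million.
With ΔG = ΔT and no other leakages, the balanced-budget multiplier is 1, so ΔY = ΔG = +$445 million.

+$445 million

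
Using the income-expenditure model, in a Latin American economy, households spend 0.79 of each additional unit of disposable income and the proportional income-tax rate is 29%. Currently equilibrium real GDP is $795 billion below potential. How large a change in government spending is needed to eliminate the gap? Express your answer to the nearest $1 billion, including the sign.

+$349 billion

Spending multiplier = 1/(1 − c(1−t)) = 1/(1 − 0.79×0.71) = 1/0.4391 ≈ 2.277.
Need ΔY = +$795 billion, so ΔG = ΔY/k = (+$795 billion) × 0.4391 ≈ +$349 billion.
The government should increase government spending by $349 billion.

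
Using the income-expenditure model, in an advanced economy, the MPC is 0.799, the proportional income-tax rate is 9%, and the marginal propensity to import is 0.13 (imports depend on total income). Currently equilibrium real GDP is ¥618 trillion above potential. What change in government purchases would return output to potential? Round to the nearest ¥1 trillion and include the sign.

−¥249 trillion

Spending multiplier = 1/(1 − c(1−t) + m) = 1/(1 − 0.799×0.91 + 0.13) = 1/0.40291 ≈ 2.482.
Need ΔY = −¥618 trillion, so ΔG = ΔY/k = (−¥618 trillion) × 0.40291 ≈ −¥249 trillion.
The government should cut government purchases by ¥249 trillion.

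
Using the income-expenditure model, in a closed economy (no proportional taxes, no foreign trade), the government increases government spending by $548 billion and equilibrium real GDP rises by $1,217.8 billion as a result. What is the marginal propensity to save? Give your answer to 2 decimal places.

0.45

Implied spending multiplier k = ΔY/ΔG = 1,217.8/548 ≈ 2.2223.
Since k = 1/(1 − MPC), MPC = 1 − 1/k = 1 − ΔG/ΔY = 1 − 548/1,217.8 ≈ 0.55.
MPS = 1 − MPC = 0.45.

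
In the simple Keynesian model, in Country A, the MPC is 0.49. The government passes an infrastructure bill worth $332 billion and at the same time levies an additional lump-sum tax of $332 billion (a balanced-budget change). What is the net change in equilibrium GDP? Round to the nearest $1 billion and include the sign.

Expenditure multiplier = 1/(1 − MPC) = 1/(1 − 0.49) = 1/0.51 ≈ 1.961.
ΔG contributes k·ΔG = (+$332 billion) / 0.51 ≈ +$651 billion.
ΔT of +$332 billion changes first-round spending by −c·ΔT = −$162.68 billion, contributing k·(−c·ΔT) = (−$162.68 billion) / 0.51 ≈ −$319 billion.
With ΔG = ΔT and no other leakages, the balanced-budget multiplier is 1, so ΔY = ΔG = +$332 billion.

+$332 billion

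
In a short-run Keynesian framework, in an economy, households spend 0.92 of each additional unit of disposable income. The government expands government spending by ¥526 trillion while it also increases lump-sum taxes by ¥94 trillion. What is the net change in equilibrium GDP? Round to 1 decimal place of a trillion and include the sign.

+¥5,494.0 trillion

Expenditure multiplier = 1/(1 − MPC) = 1/(1 − 0.92) = 1/0.08 = 12.5.
ΔG contributes k·ΔG = (+¥526 trillion) / 0.08 = +¥6,575 trillion.
ΔT of +¥94 trillion changes first-round spending by −c·ΔT = −¥86.48 trillion, contributing k·(−c·ΔT) = (−¥86.48 trillion) / 0.08 = −¥1,081 trillion.
Net ΔY = k(ΔG − c·ΔT) = (+¥439.52 trillion) / 0.08 = +¥5,494 trillion.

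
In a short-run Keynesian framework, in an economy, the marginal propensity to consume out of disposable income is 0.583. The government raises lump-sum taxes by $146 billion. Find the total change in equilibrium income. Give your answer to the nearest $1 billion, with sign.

−$204 billion

A lump-sum tax change of +$146 billion shifts disposable income by −$146 billion; first-round consumption changes by −c × ΔT = −0.583 × (+$146 billion) = −$85.118 billion.
Expenditure multiplier = 1/(1 − MPC) = 1/(1 − 0.583) = 1/0.417 ≈ 2.398.
The tax multiplier is −c × k ≈ −1.398, so ΔY = k × (−c·ΔT) = (−$85.118 billion) / 0.417 ≈ −$204 billion.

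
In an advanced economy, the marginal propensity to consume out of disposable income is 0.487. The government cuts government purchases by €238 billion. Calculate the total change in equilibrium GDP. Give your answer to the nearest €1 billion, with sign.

−€464 billion

Government-spending multiplier = 1/(1 − MPC) = 1/(1 − 0.487) = 1/0.513 ≈ 1.949.
ΔY = k × ΔG = (−€238 billion) / 0.513 ≈ −€464 billion.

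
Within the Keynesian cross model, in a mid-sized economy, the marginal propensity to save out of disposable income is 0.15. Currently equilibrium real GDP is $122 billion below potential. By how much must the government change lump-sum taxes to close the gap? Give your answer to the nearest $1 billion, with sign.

MPC = 1 − MPS = 1 − 0.15 = 0.85.
Spending multiplier = 1/(1 − MPC) = 1/(1 − 0.85) = 1/0.15 ≈ 6.667.
Tax multiplier = −c·k = −0.85/0.15 ≈ −5.667. Need ΔY = +$122 billion, so ΔT = ΔY/(−c·k) = −(+$122 billion) × 0.15 / 0.85 ≈ −$22 billion.
The government should cut lump-sum taxes by $22 billion.

−$22 billion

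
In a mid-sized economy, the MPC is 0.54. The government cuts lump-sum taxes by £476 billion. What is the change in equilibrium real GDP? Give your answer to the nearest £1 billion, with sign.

+£559 billion

A lump-sum tax change of −£476 billion shifts disposable income by +£476 billion; first-round consumption changes by −c × ΔT = −0.54 × (−£476 billion) = +£257.04 billion.
Expenditure multiplier = 1/(1 − MPC) = 1/(1 − 0.54) = 1/0.46 ≈ 2.174.
The tax multiplier is −c × k ≈ −1.174, so ΔY = k × (−c·ΔT) = (+£257.04 billion) / 0.46 ≈ +£559 billion.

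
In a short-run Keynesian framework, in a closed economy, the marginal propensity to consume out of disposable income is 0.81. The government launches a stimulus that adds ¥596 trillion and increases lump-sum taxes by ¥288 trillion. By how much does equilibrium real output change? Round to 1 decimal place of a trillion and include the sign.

+¥1,909.1 trillion

Expenditure multiplier = 1/(1 − MPC) = 1/(1 − 0.81) = 1/0.19 ≈ 5.263.
ΔG contributes k·ΔG = (+¥596 trillion) / 0.19 ≈ +¥3,136.8 trillion.
ΔT of +¥288 trillion changes first-round spending by −c·ΔT = −¥233.28 trillion, contributing k·(−c·ΔT) = (−¥233.28 trillion) / 0.19 ≈ −¥1,227.8 trillion.
Net ΔY = k(ΔG − c·ΔT) = (+¥362.72 trillion) / 0.19 ≈ +¥1,909.1 trillion.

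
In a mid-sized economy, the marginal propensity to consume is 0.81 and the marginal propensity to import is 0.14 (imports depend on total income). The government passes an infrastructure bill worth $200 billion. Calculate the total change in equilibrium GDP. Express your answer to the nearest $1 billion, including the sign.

Government-spending multiplier = 1/(1 − c + m) = 1/(1 − 0.81 + 0.14) = 1/0.33 ≈ 3.03.
ΔY = k × ΔG = (+$200 billion) / 0.33 ≈ +$606 billion.

+$606 billion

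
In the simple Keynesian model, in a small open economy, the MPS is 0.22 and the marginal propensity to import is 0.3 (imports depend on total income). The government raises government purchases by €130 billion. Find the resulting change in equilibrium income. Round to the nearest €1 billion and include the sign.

MPC = 1 − MPS = 1 − 0.22 = 0.78.
Expenditure multiplier = 1/(1 − c + m) = 1/(1 − 0.78 + 0.3) = 1/0.52 ≈ 1.923.
ΔY = k × ΔG = (+€130 billion) / 0.52 = +€250 billion.

+€250 billion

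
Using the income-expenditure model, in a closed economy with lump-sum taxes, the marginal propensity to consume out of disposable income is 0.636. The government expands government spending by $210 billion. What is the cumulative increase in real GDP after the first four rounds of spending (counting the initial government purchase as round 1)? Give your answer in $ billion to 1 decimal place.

Round 1 adds ΔG = $210 billion; each later round is MPC = 0.636 times the previous.
After 4 rounds: 210 + 133.56 + 84.94416 + 54.02448576 = ΔG·(1 − c^4)/(1 − c) = 210 × (1 − 0.163617014016)/0.364 ≈ $482.5 billion.

$482.5 billion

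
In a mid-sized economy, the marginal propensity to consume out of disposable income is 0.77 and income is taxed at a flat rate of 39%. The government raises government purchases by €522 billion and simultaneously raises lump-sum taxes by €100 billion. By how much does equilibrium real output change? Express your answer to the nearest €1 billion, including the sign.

+€839 billion

Expenditure multiplier = 1/(1 − c(1−t)) = 1/(1 − 0.77×0.61) = 1/0.5303 ≈ 1.886.
ΔG contributes k·ΔG = (+€522 billion) / 0.5303 ≈ +€984.3 billion.
ΔT of +€100 billion changes first-round spending by −c·ΔT = −€77 billion, contributing k·(−c·ΔT) = (−€77 billion) / 0.5303 ≈ −€145.2 billion.
Net ΔY = k(ΔG − c·ΔT) = (+€445 billion) / 0.5303 ≈ +€839 billion.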